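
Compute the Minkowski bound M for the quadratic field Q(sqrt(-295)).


d = -295, d mod 4 = 1, so disc(K) = d = -295; |disc(K)| = 295
Imaginary quadratic field, so n = 2, s = r2 = 1, r1 = 0
M = (n!/n^n) * (4/pi)^s * sqrt(|disc(K)|) = (2!/2^2) * (4/pi)^1 * sqrt(295)
= 0.5 * 1.273240 * 17.175564
= 10.9343

10.9343


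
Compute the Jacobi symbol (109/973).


Compute (109/973) via quadratic reciprocity:
  reciprocity: (109/973) -> +(973/109)
  reduce: (101/109)
  reciprocity: (101/109) -> +(109/101)
  reduce: (8/101)
  pull out 2: (2/101) = -1  (since 101 mod 8 = 5)
  pull out 2: (2/101) = -1  (since 101 mod 8 = 5)
  pull out 2: (2/101) = -1  (since 101 mod 8 = 5)
  (1/101) = 1
Product of signs = -1

-1


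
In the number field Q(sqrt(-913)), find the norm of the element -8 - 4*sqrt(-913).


N(a + b*sqrt(d)) = a^2 - d*b^2
= (-8)^2 - (-913)*(-4)^2
= 64 + 14608
= 14672

14672


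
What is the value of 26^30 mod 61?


p = 61 is prime and the exponent is (p-1)/2 = 30, so by Euler's criterion 26^30 = (26/61) = +1 or -1 mod 61.
Compute by square-and-multiply:
  30 = 16 + 8 + 4 + 2 (binary 11110)
  Repeated squaring mod 61: 26^1 = 26, 26^2 = 5, 26^4 = 25, 26^8 = 15, 26^16 = 42
  26^30 = 26^16 * 26^8 * 26^4 * 26^2 = 42 * 15 * 25 * 5 mod 61
    42 * 15 = 630 = 20 mod 61
    20 * 25 = 500 = 12 mod 61
    12 * 5 = 60 = 60 mod 61
  26^30 = 60 mod 61
Result 60 = p - 1 = -1 mod 61: 26 is a quadratic non-residue mod 61. As a residue in [0, p-1] the value is 60.
26^30 mod 61 = 60

60


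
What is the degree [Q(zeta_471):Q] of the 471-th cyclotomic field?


The degree equals Euler's totient phi(471).
471 = 3 * 157
phi(471) = 312

312


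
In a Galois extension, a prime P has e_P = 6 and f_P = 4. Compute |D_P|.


|D_P| = e * f
= 6 * 4
= 24

24


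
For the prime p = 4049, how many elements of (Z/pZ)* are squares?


For prime p, the number of non-zero quadratic residues is (p-1)/2.
= (4049-1)/2
= 2024

2024


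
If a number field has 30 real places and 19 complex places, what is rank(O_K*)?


By Dirichlet's unit theorem:
rank = r1 + r2 - 1
= 30 + 19 - 1
= 48

48


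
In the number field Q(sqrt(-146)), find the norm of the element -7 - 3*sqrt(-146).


N(a + b*sqrt(d)) = a^2 - d*b^2
= (-7)^2 - (-146)*(-3)^2
= 49 + 1314
= 1363

1363


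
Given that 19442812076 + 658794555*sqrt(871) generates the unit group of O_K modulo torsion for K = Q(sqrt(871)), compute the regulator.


epsilon = 19442812076 + 658794555*sqrt(871)
= 3.8886e+10
R = ln(3.8886e+10)
= 24.3839

24.3839


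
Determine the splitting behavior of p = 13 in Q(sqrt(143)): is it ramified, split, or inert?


K = Q(sqrt(143)). Since d mod 4 = 3, disc(K) = 572.
Check p | disc: 572 mod 13 = 0.
p divides disc, so p ramifies: (p) = P^2 with e=2, f=1, g=1.
Therefore p is ramified.

ramified


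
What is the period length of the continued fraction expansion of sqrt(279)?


Run the CF algorithm for sqrt(279).
a_0 = floor(sqrt(279)) = 16; set m_0=0, q_0=1.
Recurrence: m' = q*a - m,  q' = (d - m'^2)/q,  a' = floor((a_0 + m')/q').
  step 1: m=16, q=23, a=1
  step 2: m=7, q=10, a=2
  step 3: m=13, q=11, a=2
  step 4: m=9, q=18, a=1
  step 5: m=9, q=11, a=2
  step 6: m=13, q=10, a=2
  step 7: m=7, q=23, a=1
  step 8: m=16, q=1, a=32
a_8 = 2*a_0 = 32, so the period closes here.
sqrt(279) = [16; 1, 2, 2, 1, 2, 2, 1, 32]
Period length = 8

8


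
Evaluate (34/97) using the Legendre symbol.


p = 97 is prime, so compute (34/97) with the reciprocity algorithm (Jacobi-symbol steps: pull out 2s via (2/n), flip via reciprocity, reduce):
  pull out 2: (2/97) = +1  (since 97 mod 8 = 1)
  reciprocity: (17/97) -> +(97/17)
  reduce: (12/17)
  pull out 2: (2/17) = +1  (since 17 mod 8 = 1)
  pull out 2: (2/17) = +1  (since 17 mod 8 = 1)
  reciprocity: (3/17) -> +(17/3)
  reduce: (2/3)
  pull out 2: (2/3) = -1  (since 3 mod 8 = 3)
  (1/3) = 1
Product of signs = -1
(34/97) = -1

-1


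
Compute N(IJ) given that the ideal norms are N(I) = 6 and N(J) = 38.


N(IJ) = N(I) * N(J)
= 6 * 38
= 228

228


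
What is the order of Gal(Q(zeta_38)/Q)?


|Gal(Q(zeta_38)/Q)| = phi(38)
= 18

18


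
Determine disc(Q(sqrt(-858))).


For K = Q(sqrt(d)) with d squarefree: disc(K) = d if d = 1 mod 4, and disc(K) = 4d if d = 2 or 3 mod 4.
Here d = -858, and d mod 4 = 2.
d = 2 mod 4, not 1 (O_K = Z[sqrt(d)]), so disc(K) = 4d = 4 * (-858) = -3432

-3432


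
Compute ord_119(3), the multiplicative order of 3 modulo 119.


We want ord_119(3), the smallest k >= 1 with 3^k = 1 mod 119.
n = 119 = 7 * 17, phi(119) = 96; the order divides phi(n).
Divisors of 96: 1, 2, 3, 4, 6, 8, 12, 16, 24, 32, 48, 96
Repeated squaring mod 119: 3^1 = 3, 3^2 = 9, 3^4 = 81, 3^8 = 16, 3^16 = 18, 3^32 = 86, 3^64 = 18
Test divisors in increasing order:
  k=1: 3^1 = 3 mod 119
  k=2: 3^2 = 9 mod 119
  k=3: 3^3 = 9 * 3 = 27 mod 119
  k=4: 3^4 = 81 mod 119
  k=6: 3^6 = 81 * 9 = 15 mod 119
  k=8: 3^8 = 16 mod 119
  k=12: 3^12 = 16 * 81 = 106 mod 119
  k=16: 3^16 = 18 mod 119
  k=24: 3^24 = 18 * 16 = 50 mod 119
  k=32: 3^32 = 86 mod 119
  k=48: 3^48 = 86 * 18 = 1 mod 119  <- first divisor giving 1
Order = 48

48


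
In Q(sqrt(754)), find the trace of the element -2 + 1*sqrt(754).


Tr(a + b*sqrt(d)) = (a + b*sqrt(d)) + (a - b*sqrt(d)) = 2a
= 2 * (-2)
= -4

-4


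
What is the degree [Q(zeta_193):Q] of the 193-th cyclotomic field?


The degree equals Euler's totient phi(193).
193 = 193
phi(193) = 192

192


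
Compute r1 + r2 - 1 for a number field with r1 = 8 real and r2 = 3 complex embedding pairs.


By Dirichlet's unit theorem:
rank = r1 + r2 - 1
= 8 + 3 - 1
= 10

10


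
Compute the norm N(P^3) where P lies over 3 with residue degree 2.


N(P^a) = p^(a*f)
= 3^(3*2)
= 3^6
= 729

729


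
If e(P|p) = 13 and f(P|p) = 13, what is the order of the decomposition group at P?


|D_P| = e * f
= 13 * 13
= 169

169


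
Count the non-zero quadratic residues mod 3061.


For prime p, the number of non-zero quadratic residues is (p-1)/2.
= (3061-1)/2
= 1530

1530


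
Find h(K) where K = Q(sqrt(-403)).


K = Q(sqrt(-403)). d mod 4 = 1, so D = disc(K) = d = -403
h(K) equals the number of primitive reduced positive-definite forms (a, b, c) = a*x^2 + b*x*y + c*y^2 with b^2 - 4ac = D,
where reduced means |b| <= a <= c, with b >= 0 whenever |b| = a or a = c, and primitive means gcd(a, b, c) = 1.
Reduced forces 3a^2 <= |D| = 403, so 1 <= a <= 11; b must have the parity of D, and c = (b^2 - D)/(4a) must be an integer >= a.
Enumerate a = 1..11, b in [-a, a]:
  a=1: (1, 1, 101)  [1]
  a=2..10: none
  a=11: (11, 9, 11)  [1]
Total reduced forms: 1 + 1 = 2
h = 2

2


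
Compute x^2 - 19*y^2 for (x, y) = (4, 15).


x^2 - d*y^2
= 4^2 - 19*15^2
= 16 - 4275
= -4259

-4259


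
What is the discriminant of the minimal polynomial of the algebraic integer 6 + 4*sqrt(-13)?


The element 6 + 4*sqrt(-13) has minimal polynomial:
x^2 - 12*x + 244
Discriminant = (-12)^2 - 4*(244)
= 144 - 976
= -832

-832


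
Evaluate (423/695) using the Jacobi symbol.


Compute (423/695) via quadratic reciprocity:
  reciprocity: (423/695) -> -(695/423)
  reduce: (272/423)
  pull out 2: (2/423) = +1  (since 423 mod 8 = 7)
  pull out 2: (2/423) = +1  (since 423 mod 8 = 7)
  pull out 2: (2/423) = +1  (since 423 mod 8 = 7)
  pull out 2: (2/423) = +1  (since 423 mod 8 = 7)
  reciprocity: (17/423) -> +(423/17)
  reduce: (15/17)
  reciprocity: (15/17) -> +(17/15)
  reduce: (2/15)
  pull out 2: (2/15) = +1  (since 15 mod 8 = 7)
  (1/15) = 1
Product of signs = -1

-1


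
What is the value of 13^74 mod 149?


p = 149 is prime and the exponent is (p-1)/2 = 74, so by Euler's criterion 13^74 = (13/149) = +1 or -1 mod 149.
Compute by square-and-multiply:
  74 = 64 + 8 + 2 (binary 1001010)
  Repeated squaring mod 149: 13^1 = 13, 13^2 = 20, 13^4 = 102, 13^8 = 123, 13^16 = 80, 13^32 = 142, 13^64 = 49
  13^74 = 13^64 * 13^8 * 13^2 = 49 * 123 * 20 mod 149
    49 * 123 = 6027 = 67 mod 149
    67 * 20 = 1340 = 148 mod 149
  13^74 = 148 mod 149
Result 148 = p - 1 = -1 mod 149: 13 is a quadratic non-residue mod 149. As a residue in [0, p-1] the value is 148.
13^74 mod 149 = 148

148


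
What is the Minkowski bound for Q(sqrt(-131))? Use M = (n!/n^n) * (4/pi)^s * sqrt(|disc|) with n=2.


d = -131, d mod 4 = 1, so disc(K) = d = -131; |disc(K)| = 131
Imaginary quadratic field, so n = 2, s = r2 = 1, r1 = 0
M = (n!/n^n) * (4/pi)^s * sqrt(|disc(K)|) = (2!/2^2) * (4/pi)^1 * sqrt(131)
= 0.5 * 1.273240 * 11.445523
= 7.2864

7.2864


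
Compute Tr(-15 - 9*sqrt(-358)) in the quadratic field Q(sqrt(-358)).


Tr(a + b*sqrt(d)) = (a + b*sqrt(d)) + (a - b*sqrt(d)) = 2a
= 2 * (-15)
= -30

-30


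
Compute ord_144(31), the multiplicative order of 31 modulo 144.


We want ord_144(31), the smallest k >= 1 with 31^k = 1 mod 144.
n = 144 = 2^4 * 3^2, phi(144) = 48; the order divides phi(n).
Divisors of 48: 1, 2, 3, 4, 6, 8, 12, 16, 24, 48
Repeated squaring mod 144: 31^1 = 31, 31^2 = 97, 31^4 = 49, 31^8 = 97, 31^16 = 49, 31^32 = 97
Test divisors in increasing order:
  k=1: 31^1 = 31 mod 144
  k=2: 31^2 = 97 mod 144
  k=3: 31^3 = 97 * 31 = 127 mod 144
  k=4: 31^4 = 49 mod 144
  k=6: 31^6 = 49 * 97 = 1 mod 144  <- first divisor giving 1
Order = 6

6


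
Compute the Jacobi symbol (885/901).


Compute (885/901) via quadratic reciprocity:
  reciprocity: (885/901) -> +(901/885)
  reduce: (16/885)
  pull out 2: (2/885) = -1  (since 885 mod 8 = 5)
  pull out 2: (2/885) = -1  (since 885 mod 8 = 5)
  pull out 2: (2/885) = -1  (since 885 mod 8 = 5)
  pull out 2: (2/885) = -1  (since 885 mod 8 = 5)
  (1/885) = 1
Product of signs = 1

1


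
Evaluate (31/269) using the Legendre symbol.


p = 269 is prime, so compute (31/269) with the reciprocity algorithm (Jacobi-symbol steps: pull out 2s via (2/n), flip via reciprocity, reduce):
  reciprocity: (31/269) -> +(269/31)
  reduce: (21/31)
  reciprocity: (21/31) -> +(31/21)
  reduce: (10/21)
  pull out 2: (2/21) = -1  (since 21 mod 8 = 5)
  reciprocity: (5/21) -> +(21/5)
  reduce: (1/5)
  (1/5) = 1
Product of signs = -1
(31/269) = -1

-1


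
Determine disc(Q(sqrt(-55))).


For K = Q(sqrt(d)) with d squarefree: disc(K) = d if d = 1 mod 4, and disc(K) = 4d if d = 2 or 3 mod 4.
Here d = -55, and d mod 4 = 1.
d = 1 mod 4 (O_K = Z[(1+sqrt(d))/2]), so disc(K) = d = -55

-55


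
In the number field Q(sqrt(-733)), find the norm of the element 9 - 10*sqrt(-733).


N(a + b*sqrt(d)) = a^2 - d*b^2
= (9)^2 - (-733)*(-10)^2
= 81 + 73300
= 73381

73381


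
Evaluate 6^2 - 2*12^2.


x^2 - d*y^2
= 6^2 - 2*12^2
= 36 - 288
= -252

-252


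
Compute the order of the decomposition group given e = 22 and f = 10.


|D_P| = e * f
= 22 * 10
= 220

220


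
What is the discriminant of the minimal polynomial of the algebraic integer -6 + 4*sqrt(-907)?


The element -6 + 4*sqrt(-907) has minimal polynomial:
x^2 + 12*x + 14548
Discriminant = (12)^2 - 4*(14548)
= 144 - 58192
= -58048

-58048


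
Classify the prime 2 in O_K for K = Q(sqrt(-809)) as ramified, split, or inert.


K = Q(sqrt(-809)). Since d mod 4 = 3, disc(K) = -3236.
Check p | disc: -3236 mod 2 = 0.
p divides disc, so p ramifies: (p) = P^2 with e=2, f=1, g=1.
Therefore p is ramified.

ramified


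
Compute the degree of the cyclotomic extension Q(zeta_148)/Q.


The degree equals Euler's totient phi(148).
148 = 2^2 * 37
phi(148) = 72

72


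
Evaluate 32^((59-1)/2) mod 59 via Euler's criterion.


p = 59 is prime and the exponent is (p-1)/2 = 29, so by Euler's criterion 32^29 = (32/59) = +1 or -1 mod 59.
Compute by square-and-multiply:
  29 = 16 + 8 + 4 + 1 (binary 11101)
  Repeated squaring mod 59: 32^1 = 32, 32^2 = 21, 32^4 = 28, 32^8 = 17, 32^16 = 53
  32^29 = 32^16 * 32^8 * 32^4 * 32^1 = 53 * 17 * 28 * 32 mod 59
    53 * 17 = 901 = 16 mod 59
    16 * 28 = 448 = 35 mod 59
    35 * 32 = 1120 = 58 mod 59
  32^29 = 58 mod 59
Result 58 = p - 1 = -1 mod 59: 32 is a quadratic non-residue mod 59. As a residue in [0, p-1] the value is 58.
32^29 mod 59 = 58

58


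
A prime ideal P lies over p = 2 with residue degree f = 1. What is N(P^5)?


N(P^a) = p^(a*f)
= 2^(5*1)
= 2^5
= 32

32


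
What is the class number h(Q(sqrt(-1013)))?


K = Q(sqrt(-1013)). d mod 4 = 3, so D = disc(K) = 4d = -4052
h(K) equals the number of primitive reduced positive-definite forms (a, b, c) = a*x^2 + b*x*y + c*y^2 with b^2 - 4ac = D,
where reduced means |b| <= a <= c, with b >= 0 whenever |b| = a or a = c, and primitive means gcd(a, b, c) = 1.
Reduced forces 3a^2 <= |D| = 4052, so 1 <= a <= 36; b must have the parity of D, and c = (b^2 - D)/(4a) must be an integer >= a.
Enumerate a = 1..36, b in [-a, a]:
  a=1: (1, 0, 1013)  [1]
  a=2: (2, 2, 507)  [1]
  a=3: (3, -2, 338), (3, 2, 338)  [2]
  a=4..5: none
  a=6: (6, -2, 169), (6, 2, 169)  [2]
  a=7: (7, -6, 146), (7, 6, 146)  [2]
  a=8: none
  a=9: (9, -4, 113), (9, 4, 113)  [2]
  a=10..12: none
  a=13: (13, -2, 78), (13, 2, 78)  [2]
  a=14: (14, -6, 73), (14, 6, 73)  [2]
  a=15..17: none
  a=18: (18, -14, 59), (18, 14, 59)  [2]
  a=19..20: none
  a=21: (21, -20, 53), (21, -8, 49), (21, 8, 49), (21, 20, 53)  [4]
  a=22..25: none
  a=26: (26, -2, 39), (26, 2, 39)  [2]
  a=27: (27, -22, 42), (27, 22, 42)  [2]
  a=28..30: none
  a=31: (31, -28, 39), (31, 28, 39)  [2]
  a=32..36: none
Total reduced forms: 1 + 1 + 2 + 2 + 2 + 2 + 2 + 2 + 2 + 4 + 2 + 2 + 2 = 26
h = 26

26


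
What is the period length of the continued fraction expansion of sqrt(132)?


Run the CF algorithm for sqrt(132).
a_0 = floor(sqrt(132)) = 11; set m_0=0, q_0=1.
Recurrence: m' = q*a - m,  q' = (d - m'^2)/q,  a' = floor((a_0 + m')/q').
  step 1: m=11, q=11, a=2
  step 2: m=11, q=1, a=22
a_2 = 2*a_0 = 22, so the period closes here.
sqrt(132) = [11; 2, 22]
Period length = 2

2


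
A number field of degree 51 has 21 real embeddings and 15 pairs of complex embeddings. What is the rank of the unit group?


By Dirichlet's unit theorem:
rank = r1 + r2 - 1
= 21 + 15 - 1
= 35

35


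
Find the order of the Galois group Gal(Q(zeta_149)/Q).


|Gal(Q(zeta_149)/Q)| = phi(149)
= 148

148


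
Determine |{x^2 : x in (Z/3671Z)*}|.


For prime p, the number of non-zero quadratic residues is (p-1)/2.
= (3671-1)/2
= 1835

1835


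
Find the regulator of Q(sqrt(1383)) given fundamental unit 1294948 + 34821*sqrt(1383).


epsilon = 1294948 + 34821*sqrt(1383)
= 2.5899e+06
R = ln(2.5899e+06)
= 14.7671

14.7671


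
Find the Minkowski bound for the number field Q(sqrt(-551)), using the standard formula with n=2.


d = -551, d mod 4 = 1, so disc(K) = d = -551; |disc(K)| = 551
Imaginary quadratic field, so n = 2, s = r2 = 1, r1 = 0
M = (n!/n^n) * (4/pi)^s * sqrt(|disc(K)|) = (2!/2^2) * (4/pi)^1 * sqrt(551)
= 0.5 * 1.273240 * 23.473389
= 14.9436

14.9436


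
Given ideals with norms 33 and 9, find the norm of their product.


N(IJ) = N(I) * N(J)
= 33 * 9
= 297

297


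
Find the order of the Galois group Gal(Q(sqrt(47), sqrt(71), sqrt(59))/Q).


The 3 square roots of distinct primes are multiplicatively independent over Q,
so [K:Q] = 2^3 and Gal(K/Q) is isomorphic to (Z/2Z)^3.
|Gal| = 2^3 = 8

8


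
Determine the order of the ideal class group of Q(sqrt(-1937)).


K = Q(sqrt(-1937)). d mod 4 = 3, so D = disc(K) = 4d = -7748
h(K) equals the number of primitive reduced positive-definite forms (a, b, c) = a*x^2 + b*x*y + c*y^2 with b^2 - 4ac = D,
where reduced means |b| <= a <= c, with b >= 0 whenever |b| = a or a = c, and primitive means gcd(a, b, c) = 1.
Reduced forces 3a^2 <= |D| = 7748, so 1 <= a <= 50; b must have the parity of D, and c = (b^2 - D)/(4a) must be an integer >= a.
Enumerate a = 1..50, b in [-a, a]:
  a=1: (1, 0, 1937)  [1]
  a=2: (2, 2, 969)  [1]
  a=3: (3, -2, 646), (3, 2, 646)  [2]
  a=4..5: none
  a=6: (6, -2, 323), (6, 2, 323)  [2]
  a=7: (7, -6, 278), (7, 6, 278)  [2]
  a=8: none
  a=9: (9, -8, 217), (9, 8, 217)  [2]
  a=10..12: none
  a=13: (13, 0, 149)  [1]
  a=14: (14, -6, 139), (14, 6, 139)  [2]
  a=15..16: none
  a=17: (17, -2, 114), (17, 2, 114)  [2]
  a=18: (18, -10, 109), (18, 10, 109)  [2]
  a=19: (19, -2, 102), (19, 2, 102)  [2]
  a=20: none
  a=21: (21, -20, 97), (21, -8, 93), (21, 8, 93), (21, 20, 97)  [4]
  a=22: none
  a=23: (23, -16, 87), (23, 16, 87)  [2]
  a=24..25: none
  a=26: (26, 26, 81)  [1]
  a=27: (27, -26, 78), (27, 26, 78)  [2]
  a=28: none
  a=29: (29, -16, 69), (29, 16, 69)  [2]
  a=30: none
  a=31: (31, -8, 63), (31, 8, 63)  [2]
  a=32..33: none
  a=34: (34, -2, 57), (34, 2, 57)  [2]
  a=35..37: none
  a=38: (38, -2, 51), (38, 2, 51)  [2]
  a=39: (39, -26, 54), (39, 26, 54)  [2]
  a=40: none
  a=41: (41, -40, 57), (41, 40, 57)  [2]
  a=42: (42, -34, 53), (42, -22, 49), (42, 22, 49), (42, 34, 53)  [4]
  a=43: (43, -32, 51), (43, 32, 51)  [2]
  a=44..45: none
  a=46: (46, -30, 47), (46, 30, 47)  [2]
  a=47..50: none
Total reduced forms: 1 + 1 + 2 + 2 + 2 + 2 + 1 + 2 + 2 + 2 + 2 + 4 + 2 + 1 + 2 + 2 + 2 + 2 + 2 + 2 + 2 + 4 + 2 + 2 = 48
h = 48

48


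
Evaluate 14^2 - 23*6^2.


x^2 - d*y^2
= 14^2 - 23*6^2
= 196 - 828
= -632

-632


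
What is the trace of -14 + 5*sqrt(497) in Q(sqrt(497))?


Tr(a + b*sqrt(d)) = (a + b*sqrt(d)) + (a - b*sqrt(d)) = 2a
= 2 * (-14)
= -28

-28


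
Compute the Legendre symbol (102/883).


p = 883 is prime, so compute (102/883) with the reciprocity algorithm (Jacobi-symbol steps: pull out 2s via (2/n), flip via reciprocity, reduce):
  pull out 2: (2/883) = -1  (since 883 mod 8 = 3)
  reciprocity: (51/883) -> -(883/51)
  reduce: (16/51)
  pull out 2: (2/51) = -1  (since 51 mod 8 = 3)
  pull out 2: (2/51) = -1  (since 51 mod 8 = 3)
  pull out 2: (2/51) = -1  (since 51 mod 8 = 3)
  pull out 2: (2/51) = -1  (since 51 mod 8 = 3)
  (1/51) = 1
Product of signs = 1
(102/883) = 1

1


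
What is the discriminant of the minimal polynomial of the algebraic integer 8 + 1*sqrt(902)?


The element 8 + 1*sqrt(902) has minimal polynomial:
x^2 - 16*x - 838
Discriminant = (-16)^2 - 4*(-838)
= 256 + 3352
= 3608

3608


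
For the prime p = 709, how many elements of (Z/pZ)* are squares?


For prime p, the number of non-zero quadratic residues is (p-1)/2.
= (709-1)/2
= 354

354


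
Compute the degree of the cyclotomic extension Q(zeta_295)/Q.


The degree equals Euler's totient phi(295).
295 = 5 * 59
phi(295) = 232

232


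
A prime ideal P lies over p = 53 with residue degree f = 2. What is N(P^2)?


N(P^a) = p^(a*f)
= 53^(2*2)
= 53^4
= 7890481

7890481


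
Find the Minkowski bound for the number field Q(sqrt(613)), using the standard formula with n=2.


d = 613, d mod 4 = 1, so disc(K) = d = 613; |disc(K)| = 613
Real quadratic field, so n = 2, s = r2 = 0, r1 = 2
M = (n!/n^n) * (4/pi)^s * sqrt(|disc(K)|) = (2!/2^2) * (4/pi)^0 * sqrt(613)
= 0.5 * 1.000000 * 24.758837
= 12.3794

12.3794


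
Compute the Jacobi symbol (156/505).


Compute (156/505) via quadratic reciprocity:
  pull out 2: (2/505) = +1  (since 505 mod 8 = 1)
  pull out 2: (2/505) = +1  (since 505 mod 8 = 1)
  reciprocity: (39/505) -> +(505/39)
  reduce: (37/39)
  reciprocity: (37/39) -> +(39/37)
  reduce: (2/37)
  pull out 2: (2/37) = -1  (since 37 mod 8 = 5)
  (1/37) = 1
Product of signs = -1

-1


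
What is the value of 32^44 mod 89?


p = 89 is prime and the exponent is (p-1)/2 = 44, so by Euler's criterion 32^44 = (32/89) = +1 or -1 mod 89.
Compute by square-and-multiply:
  44 = 32 + 8 + 4 (binary 101100)
  Repeated squaring mod 89: 32^1 = 32, 32^2 = 45, 32^4 = 67, 32^8 = 39, 32^16 = 8, 32^32 = 64
  32^44 = 32^32 * 32^8 * 32^4 = 64 * 39 * 67 mod 89
    64 * 39 = 2496 = 4 mod 89
    4 * 67 = 268 = 1 mod 89
  32^44 = 1 mod 89
Result 1: 32 is a quadratic residue mod 89.
32^44 mod 89 = 1

1


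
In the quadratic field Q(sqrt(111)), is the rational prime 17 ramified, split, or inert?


K = Q(sqrt(111)). Since d mod 4 = 3, disc(K) = 444.
Check p | disc: 444 mod 17 = 2.
p does not divide disc. Compute Legendre symbol (d/p):
9^((17-1)/2) mod 17 = 1
(d/p) = 1, so p splits: (p) = P*P' with e=1, f=1, g=2.
Therefore p is split.

split


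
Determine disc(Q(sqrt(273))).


For K = Q(sqrt(d)) with d squarefree: disc(K) = d if d = 1 mod 4, and disc(K) = 4d if d = 2 or 3 mod 4.
Here d = 273, and d mod 4 = 1.
d = 1 mod 4 (O_K = Z[(1+sqrt(d))/2]), so disc(K) = d = 273

273


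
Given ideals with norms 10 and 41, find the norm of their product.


N(IJ) = N(I) * N(J)
= 10 * 41
= 410

410


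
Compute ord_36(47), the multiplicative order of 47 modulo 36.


We want ord_36(47), the smallest k >= 1 with 47^k = 1 mod 36.
n = 36 = 2^2 * 3^2, phi(36) = 12; the order divides phi(n).
Divisors of 12: 1, 2, 3, 4, 6, 12
Repeated squaring mod 36: 47^1 = 11, 47^2 = 13, 47^4 = 25, 47^8 = 13
Test divisors in increasing order:
  k=1: 47^1 = 11 mod 36
  k=2: 47^2 = 13 mod 36
  k=3: 47^3 = 13 * 11 = 35 mod 36
  k=4: 47^4 = 25 mod 36
  k=6: 47^6 = 25 * 13 = 1 mod 36  <- first divisor giving 1
Order = 6

6


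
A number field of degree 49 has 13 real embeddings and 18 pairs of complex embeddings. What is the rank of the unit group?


By Dirichlet's unit theorem:
rank = r1 + r2 - 1
= 13 + 18 - 1
= 30

30


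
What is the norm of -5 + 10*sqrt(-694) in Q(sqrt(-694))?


N(a + b*sqrt(d)) = a^2 - d*b^2
= (-5)^2 - (-694)*(10)^2
= 25 + 69400
= 69425

69425


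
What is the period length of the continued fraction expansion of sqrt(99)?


Run the CF algorithm for sqrt(99).
a_0 = floor(sqrt(99)) = 9; set m_0=0, q_0=1.
Recurrence: m' = q*a - m,  q' = (d - m'^2)/q,  a' = floor((a_0 + m')/q').
  step 1: m=9, q=18, a=1
  step 2: m=9, q=1, a=18
a_2 = 2*a_0 = 18, so the period closes here.
sqrt(99) = [9; 1, 18]
Period length = 2

2


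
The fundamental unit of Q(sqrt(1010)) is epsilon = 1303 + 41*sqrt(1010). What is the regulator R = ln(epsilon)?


epsilon = 1303 + 41*sqrt(1010)
= 2606.0004
R = ln(2606.0004)
= 7.8656

7.8656


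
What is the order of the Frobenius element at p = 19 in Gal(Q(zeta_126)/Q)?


The Frobenius at p in Gal(Q(zeta_n)/Q) = (Z/nZ)* is the class of p, so its order is ord_126(19), the smallest k >= 1 with 19^k = 1 mod 126.
n = 126 = 2 * 3^2 * 7, phi(126) = 36; the order divides phi(n).
Divisors of 36: 1, 2, 3, 4, 6, 9, 12, 18, 36
Repeated squaring mod 126: 19^1 = 19, 19^2 = 109, 19^4 = 37, 19^8 = 109, 19^16 = 37, 19^32 = 109
Test divisors in increasing order:
  k=1: 19^1 = 19 mod 126
  k=2: 19^2 = 109 mod 126
  k=3: 19^3 = 109 * 19 = 55 mod 126
  k=4: 19^4 = 37 mod 126
  k=6: 19^6 = 37 * 109 = 1 mod 126  <- first divisor giving 1
Order = 6

6


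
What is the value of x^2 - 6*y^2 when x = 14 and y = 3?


x^2 - d*y^2
= 14^2 - 6*3^2
= 196 - 54
= 142

142


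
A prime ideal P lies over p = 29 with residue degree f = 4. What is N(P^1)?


N(P^a) = p^(a*f)
= 29^(1*4)
= 29^4
= 707281

707281


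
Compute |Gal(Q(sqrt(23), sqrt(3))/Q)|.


The 2 square roots of distinct primes are multiplicatively independent over Q,
so [K:Q] = 2^2 and Gal(K/Q) is isomorphic to (Z/2Z)^2.
|Gal| = 2^2 = 4

4


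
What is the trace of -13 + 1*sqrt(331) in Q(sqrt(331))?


Tr(a + b*sqrt(d)) = (a + b*sqrt(d)) + (a - b*sqrt(d)) = 2a
= 2 * (-13)
= -26

-26


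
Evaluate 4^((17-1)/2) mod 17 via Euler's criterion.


p = 17 is prime and the exponent is (p-1)/2 = 8, so by Euler's criterion 4^8 = (4/17) = +1 or -1 mod 17.
Compute by square-and-multiply:
  8 = 8 (binary 1000)
  Repeated squaring mod 17: 4^1 = 4, 4^2 = 16, 4^4 = 1, 4^8 = 1
  4^8 = 1 mod 17
Result 1: 4 is a quadratic residue mod 17.
4^8 mod 17 = 1

1


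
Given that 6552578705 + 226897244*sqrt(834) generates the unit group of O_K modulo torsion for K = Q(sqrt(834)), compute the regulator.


epsilon = 6552578705 + 226897244*sqrt(834)
= 1.3105e+10
R = ln(1.3105e+10)
= 23.2963

23.2963


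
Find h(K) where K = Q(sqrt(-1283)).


K = Q(sqrt(-1283)). d mod 4 = 1, so D = disc(K) = d = -1283
h(K) equals the number of primitive reduced positive-definite forms (a, b, c) = a*x^2 + b*x*y + c*y^2 with b^2 - 4ac = D,
where reduced means |b| <= a <= c, with b >= 0 whenever |b| = a or a = c, and primitive means gcd(a, b, c) = 1.
Reduced forces 3a^2 <= |D| = 1283, so 1 <= a <= 20; b must have the parity of D, and c = (b^2 - D)/(4a) must be an integer >= a.
Enumerate a = 1..20, b in [-a, a]:
  a=1: (1, 1, 321)  [1]
  a=2: none
  a=3: (3, -1, 107), (3, 1, 107)  [2]
  a=4..8: none
  a=9: (9, -7, 37), (9, 7, 37)  [2]
  a=10: none
  a=11: (11, -9, 31), (11, 9, 31)  [2]
  a=12: none
  a=13: (13, -11, 27), (13, 11, 27)  [2]
  a=14..16: none
  a=17: (17, -3, 19), (17, 3, 19)  [2]
  a=18..20: none
Total reduced forms: 1 + 2 + 2 + 2 + 2 + 2 = 11
h = 11

11


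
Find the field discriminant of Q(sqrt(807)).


For K = Q(sqrt(d)) with d squarefree: disc(K) = d if d = 1 mod 4, and disc(K) = 4d if d = 2 or 3 mod 4.
Here d = 807, and d mod 4 = 3.
d = 3 mod 4, not 1 (O_K = Z[sqrt(d)]), so disc(K) = 4d = 4 * (807) = 3228

3228


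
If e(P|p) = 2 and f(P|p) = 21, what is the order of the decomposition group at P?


|D_P| = e * f
= 2 * 21
= 42

42


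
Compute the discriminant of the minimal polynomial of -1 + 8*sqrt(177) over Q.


The element -1 + 8*sqrt(177) has minimal polynomial:
x^2 + 2*x - 11327
Discriminant = (2)^2 - 4*(-11327)
= 4 + 45308
= 45312

45312


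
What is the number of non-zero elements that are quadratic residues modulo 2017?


For prime p, the number of non-zero quadratic residues is (p-1)/2.
= (2017-1)/2
= 1008

1008


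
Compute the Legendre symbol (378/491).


p = 491 is prime, so compute (378/491) with the reciprocity algorithm (Jacobi-symbol steps: pull out 2s via (2/n), flip via reciprocity, reduce):
  pull out 2: (2/491) = -1  (since 491 mod 8 = 3)
  reciprocity: (189/491) -> +(491/189)
  reduce: (113/189)
  reciprocity: (113/189) -> +(189/113)
  reduce: (76/113)
  pull out 2: (2/113) = +1  (since 113 mod 8 = 1)
  pull out 2: (2/113) = +1  (since 113 mod 8 = 1)
  reciprocity: (19/113) -> +(113/19)
  reduce: (18/19)
  pull out 2: (2/19) = -1  (since 19 mod 8 = 3)
  reciprocity: (9/19) -> +(19/9)
  reduce: (1/9)
  (1/9) = 1
Product of signs = 1
(378/491) = 1

1


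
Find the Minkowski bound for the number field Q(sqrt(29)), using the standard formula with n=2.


d = 29, d mod 4 = 1, so disc(K) = d = 29; |disc(K)| = 29
Real quadratic field, so n = 2, s = r2 = 0, r1 = 2
M = (n!/n^n) * (4/pi)^s * sqrt(|disc(K)|) = (2!/2^2) * (4/pi)^0 * sqrt(29)
= 0.5 * 1.000000 * 5.385165
= 2.6926

2.6926


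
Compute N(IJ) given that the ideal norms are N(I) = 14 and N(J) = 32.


N(IJ) = N(I) * N(J)
= 14 * 32
= 448

448


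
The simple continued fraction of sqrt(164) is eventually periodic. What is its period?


Run the CF algorithm for sqrt(164).
a_0 = floor(sqrt(164)) = 12; set m_0=0, q_0=1.
Recurrence: m' = q*a - m,  q' = (d - m'^2)/q,  a' = floor((a_0 + m')/q').
  step 1: m=12, q=20, a=1
  step 2: m=8, q=5, a=4
  step 3: m=12, q=4, a=6
  step 4: m=12, q=5, a=4
  step 5: m=8, q=20, a=1
  step 6: m=12, q=1, a=24
a_6 = 2*a_0 = 24, so the period closes here.
sqrt(164) = [12; 1, 4, 6, 4, 1, 24]
Period length = 6

6


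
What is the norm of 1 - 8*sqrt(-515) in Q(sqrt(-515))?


N(a + b*sqrt(d)) = a^2 - d*b^2
= (1)^2 - (-515)*(-8)^2
= 1 + 32960
= 32961

32961


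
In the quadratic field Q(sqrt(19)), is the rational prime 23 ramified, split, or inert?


K = Q(sqrt(19)). Since d mod 4 = 3, disc(K) = 76.
Check p | disc: 76 mod 23 = 7.
p does not divide disc. Compute Legendre symbol (d/p):
19^((23-1)/2) mod 23 = -1
(d/p) = -1, so p is inert: (p) stays prime with e=1, f=2, g=1.
Therefore p is inert.

inert


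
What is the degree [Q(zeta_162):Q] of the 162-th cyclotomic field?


The degree equals Euler's totient phi(162).
162 = 2 * 3^4
phi(162) = 54

54


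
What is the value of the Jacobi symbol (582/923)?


Compute (582/923) via quadratic reciprocity:
  pull out 2: (2/923) = -1  (since 923 mod 8 = 3)
  reciprocity: (291/923) -> -(923/291)
  reduce: (50/291)
  pull out 2: (2/291) = -1  (since 291 mod 8 = 3)
  reciprocity: (25/291) -> +(291/25)
  reduce: (16/25)
  pull out 2: (2/25) = +1  (since 25 mod 8 = 1)
  pull out 2: (2/25) = +1  (since 25 mod 8 = 1)
  pull out 2: (2/25) = +1  (since 25 mod 8 = 1)
  pull out 2: (2/25) = +1  (since 25 mod 8 = 1)
  (1/25) = 1
Product of signs = -1

-1


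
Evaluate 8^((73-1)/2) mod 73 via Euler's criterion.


p = 73 is prime and the exponent is (p-1)/2 = 36, so by Euler's criterion 8^36 = (8/73) = +1 or -1 mod 73.
Compute by square-and-multiply:
  36 = 32 + 4 (binary 100100)
  Repeated squaring mod 73: 8^1 = 8, 8^2 = 64, 8^4 = 8, 8^8 = 64, 8^16 = 8, 8^32 = 64
  8^36 = 8^32 * 8^4 = 64 * 8 mod 73
    64 * 8 = 512 = 1 mod 73
  8^36 = 1 mod 73
Result 1: 8 is a quadratic residue mod 73.
8^36 mod 73 = 1

1


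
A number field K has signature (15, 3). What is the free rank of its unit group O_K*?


By Dirichlet's unit theorem:
rank = r1 + r2 - 1
= 15 + 3 - 1
= 17

17


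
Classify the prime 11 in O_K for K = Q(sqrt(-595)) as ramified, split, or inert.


K = Q(sqrt(-595)). Since d mod 4 = 1, disc(K) = -595.
Check p | disc: -595 mod 11 = 10.
p does not divide disc. Compute Legendre symbol (d/p):
10^((11-1)/2) mod 11 = -1
(d/p) = -1, so p is inert: (p) stays prime with e=1, f=2, g=1.
Therefore p is inert.

inert


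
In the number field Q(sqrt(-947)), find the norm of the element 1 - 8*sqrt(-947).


N(a + b*sqrt(d)) = a^2 - d*b^2
= (1)^2 - (-947)*(-8)^2
= 1 + 60608
= 60609

60609


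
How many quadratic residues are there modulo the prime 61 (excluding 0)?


For prime p, the number of non-zero quadratic residues is (p-1)/2.
= (61-1)/2
= 30

30


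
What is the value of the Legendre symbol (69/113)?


p = 113 is prime, so compute (69/113) with the reciprocity algorithm (Jacobi-symbol steps: pull out 2s via (2/n), flip via reciprocity, reduce):
  reciprocity: (69/113) -> +(113/69)
  reduce: (44/69)
  pull out 2: (2/69) = -1  (since 69 mod 8 = 5)
  pull out 2: (2/69) = -1  (since 69 mod 8 = 5)
  reciprocity: (11/69) -> +(69/11)
  reduce: (3/11)
  reciprocity: (3/11) -> -(11/3)
  reduce: (2/3)
  pull out 2: (2/3) = -1  (since 3 mod 8 = 3)
  (1/3) = 1
Product of signs = 1
(69/113) = 1

1


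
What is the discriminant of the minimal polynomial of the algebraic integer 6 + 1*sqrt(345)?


The element 6 + 1*sqrt(345) has minimal polynomial:
x^2 - 12*x - 309
Discriminant = (-12)^2 - 4*(-309)
= 144 + 1236
= 1380

1380


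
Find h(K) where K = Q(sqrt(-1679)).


K = Q(sqrt(-1679)). d mod 4 = 1, so D = disc(K) = d = -1679
h(K) equals the number of primitive reduced positive-definite forms (a, b, c) = a*x^2 + b*x*y + c*y^2 with b^2 - 4ac = D,
where reduced means |b| <= a <= c, with b >= 0 whenever |b| = a or a = c, and primitive means gcd(a, b, c) = 1.
Reduced forces 3a^2 <= |D| = 1679, so 1 <= a <= 23; b must have the parity of D, and c = (b^2 - D)/(4a) must be an integer >= a.
Enumerate a = 1..23, b in [-a, a]:
  a=1: (1, 1, 420)  [1]
  a=2: (2, -1, 210), (2, 1, 210)  [2]
  a=3: (3, -1, 140), (3, 1, 140)  [2]
  a=4: (4, -1, 105), (4, 1, 105)  [2]
  a=5: (5, -1, 84), (5, 1, 84)  [2]
  a=6: (6, -5, 71), (6, -1, 70), (6, 1, 70), (6, 5, 71)  [4]
  a=7: (7, -1, 60), (7, 1, 60)  [2]
  a=8: (8, -7, 54), (8, 7, 54)  [2]
  a=9: (9, -7, 48), (9, 7, 48)  [2]
  a=10: (10, -9, 44), (10, -1, 42), (10, 1, 42), (10, 9, 44)  [4]
  a=11: (11, -9, 40), (11, 9, 40)  [2]
  a=12: (12, -7, 36), (12, -1, 35), (12, 1, 35), (12, 7, 36)  [4]
  a=13: none
  a=14: (14, -13, 33), (14, -1, 30), (14, 1, 30), (14, 13, 33)  [4]
  a=15: (15, -11, 30), (15, -1, 28), (15, 1, 28), (15, 11, 30)  [4]
  a=16: (16, -7, 27), (16, 7, 27)  [2]
  a=17: (17, -15, 28), (17, 15, 28)  [2]
  a=18: (18, -11, 25), (18, -7, 24), (18, 7, 24), (18, 11, 25)  [4]
  a=19: none
  a=20: (20, -9, 22), (20, -1, 21), (20, 1, 21), (20, 9, 22)  [4]
  a=21: (21, -13, 22), (21, 13, 22)  [2]
  a=22: none
  a=23: (23, 23, 24)  [1]
Total reduced forms: 1 + 2 + 2 + 2 + 2 + 4 + 2 + 2 + 2 + 4 + 2 + 4 + 4 + 4 + 2 + 2 + 4 + 4 + 2 + 1 = 52
h = 52

52


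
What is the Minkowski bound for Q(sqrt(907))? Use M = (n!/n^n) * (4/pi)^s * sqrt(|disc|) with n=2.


d = 907, d mod 4 = 3, so disc(K) = 4d = 3628; |disc(K)| = 3628
Real quadratic field, so n = 2, s = r2 = 0, r1 = 2
M = (n!/n^n) * (4/pi)^s * sqrt(|disc(K)|) = (2!/2^2) * (4/pi)^0 * sqrt(3628)
= 0.5 * 1.000000 * 60.232881
= 30.1164

30.1164


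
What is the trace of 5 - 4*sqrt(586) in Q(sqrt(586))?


Tr(a + b*sqrt(d)) = (a + b*sqrt(d)) + (a - b*sqrt(d)) = 2a
= 2 * (5)
= 10

10


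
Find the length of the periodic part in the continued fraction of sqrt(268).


Run the CF algorithm for sqrt(268).
a_0 = floor(sqrt(268)) = 16; set m_0=0, q_0=1.
Recurrence: m' = q*a - m,  q' = (d - m'^2)/q,  a' = floor((a_0 + m')/q').
  step 1: m=16, q=12, a=2
  step 2: m=8, q=17, a=1
  step 3: m=9, q=11, a=2
  step 4: m=13, q=9, a=3
  step 5: m=14, q=8, a=3
  step 6: m=10, q=21, a=1
  step 7: m=11, q=7, a=3
  step 8: m=10, q=24, a=1
  step 9: m=14, q=3, a=10
  step 10: m=16, q=4, a=8
  step 11: m=16, q=3, a=10
  step 12: m=14, q=24, a=1
  step 13: m=10, q=7, a=3
  step 14: m=11, q=21, a=1
  step 15: m=10, q=8, a=3
  step 16: m=14, q=9, a=3
  step 17: m=13, q=11, a=2
  step 18: m=9, q=17, a=1
  step 19: m=8, q=12, a=2
  step 20: m=16, q=1, a=32
a_20 = 2*a_0 = 32, so the period closes here.
sqrt(268) = [16; 2, 1, 2, 3, 3, 1, 3, 1, 10, 8, 10, 1, 3, 1, 3, 3, 2, 1, 2, 32]
Period length = 20

20


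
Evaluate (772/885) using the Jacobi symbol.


Compute (772/885) via quadratic reciprocity:
  pull out 2: (2/885) = -1  (since 885 mod 8 = 5)
  pull out 2: (2/885) = -1  (since 885 mod 8 = 5)
  reciprocity: (193/885) -> +(885/193)
  reduce: (113/193)
  reciprocity: (113/193) -> +(193/113)
  reduce: (80/113)
  pull out 2: (2/113) = +1  (since 113 mod 8 = 1)
  pull out 2: (2/113) = +1  (since 113 mod 8 = 1)
  pull out 2: (2/113) = +1  (since 113 mod 8 = 1)
  pull out 2: (2/113) = +1  (since 113 mod 8 = 1)
  reciprocity: (5/113) -> +(113/5)
  reduce: (3/5)
  reciprocity: (3/5) -> +(5/3)
  reduce: (2/3)
  pull out 2: (2/3) = -1  (since 3 mod 8 = 3)
  (1/3) = 1
Product of signs = -1

-1


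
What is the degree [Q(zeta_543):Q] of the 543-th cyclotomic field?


The degree equals Euler's totient phi(543).
543 = 3 * 181
phi(543) = 360

360


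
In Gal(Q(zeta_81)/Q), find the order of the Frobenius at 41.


The Frobenius at p in Gal(Q(zeta_n)/Q) = (Z/nZ)* is the class of p, so its order is ord_81(41), the smallest k >= 1 with 41^k = 1 mod 81.
n = 81 = 3^4, phi(81) = 54; the order divides phi(n).
Divisors of 54: 1, 2, 3, 6, 9, 18, 27, 54
Repeated squaring mod 81: 41^1 = 41, 41^2 = 61, 41^4 = 76, 41^8 = 25, 41^16 = 58, 41^32 = 43
Test divisors in increasing order:
  k=1: 41^1 = 41 mod 81
  k=2: 41^2 = 61 mod 81
  k=3: 41^3 = 61 * 41 = 71 mod 81
  k=6: 41^6 = 76 * 61 = 19 mod 81
  k=9: 41^9 = 25 * 41 = 53 mod 81
  k=18: 41^18 = 58 * 61 = 55 mod 81
  k=27: 41^27 = 58 * 25 * 61 * 41 = 80 mod 81
  k=54: 41^54 = 43 * 58 * 76 * 61 = 1 mod 81  <- first divisor giving 1
Order = 54

54


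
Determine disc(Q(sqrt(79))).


For K = Q(sqrt(d)) with d squarefree: disc(K) = d if d = 1 mod 4, and disc(K) = 4d if d = 2 or 3 mod 4.
Here d = 79, and d mod 4 = 3.
d = 3 mod 4, not 1 (O_K = Z[sqrt(d)]), so disc(K) = 4d = 4 * (79) = 316

316


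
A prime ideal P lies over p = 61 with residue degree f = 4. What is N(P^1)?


N(P^a) = p^(a*f)
= 61^(1*4)
= 61^4
= 13845841

13845841


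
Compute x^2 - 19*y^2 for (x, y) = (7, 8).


x^2 - d*y^2
= 7^2 - 19*8^2
= 49 - 1216
= -1167

-1167


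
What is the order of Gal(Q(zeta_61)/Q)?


|Gal(Q(zeta_61)/Q)| = phi(61)
= 60

60


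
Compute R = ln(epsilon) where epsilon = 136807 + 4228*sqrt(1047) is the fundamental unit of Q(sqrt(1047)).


epsilon = 136807 + 4228*sqrt(1047)
= 273614.0000
R = ln(273614.0000)
= 12.5195

12.5195


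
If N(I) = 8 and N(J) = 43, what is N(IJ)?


N(IJ) = N(I) * N(J)
= 8 * 43
= 344

344


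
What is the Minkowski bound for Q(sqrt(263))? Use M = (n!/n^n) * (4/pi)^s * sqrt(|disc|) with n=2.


d = 263, d mod 4 = 3, so disc(K) = 4d = 1052; |disc(K)| = 1052
Real quadratic field, so n = 2, s = r2 = 0, r1 = 2
M = (n!/n^n) * (4/pi)^s * sqrt(|disc(K)|) = (2!/2^2) * (4/pi)^0 * sqrt(1052)
= 0.5 * 1.000000 * 32.434549
= 16.2173

16.2173


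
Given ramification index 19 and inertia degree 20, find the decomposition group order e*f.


|D_P| = e * f
= 19 * 20
= 380

380


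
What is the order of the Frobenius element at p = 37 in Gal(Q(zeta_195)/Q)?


The Frobenius at p in Gal(Q(zeta_n)/Q) = (Z/nZ)* is the class of p, so its order is ord_195(37), the smallest k >= 1 with 37^k = 1 mod 195.
n = 195 = 3 * 5 * 13, phi(195) = 96; the order divides phi(n).
Divisors of 96: 1, 2, 3, 4, 6, 8, 12, 16, 24, 32, 48, 96
Repeated squaring mod 195: 37^1 = 37, 37^2 = 4, 37^4 = 16, 37^8 = 61, 37^16 = 16, 37^32 = 61, 37^64 = 16
Test divisors in increasing order:
  k=1: 37^1 = 37 mod 195
  k=2: 37^2 = 4 mod 195
  k=3: 37^3 = 4 * 37 = 148 mod 195
  k=4: 37^4 = 16 mod 195
  k=6: 37^6 = 16 * 4 = 64 mod 195
  k=8: 37^8 = 61 mod 195
  k=12: 37^12 = 61 * 16 = 1 mod 195  <- first divisor giving 1
Order = 12

12


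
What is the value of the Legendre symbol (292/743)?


p = 743 is prime, so compute (292/743) with the reciprocity algorithm (Jacobi-symbol steps: pull out 2s via (2/n), flip via reciprocity, reduce):
  pull out 2: (2/743) = +1  (since 743 mod 8 = 7)
  pull out 2: (2/743) = +1  (since 743 mod 8 = 7)
  reciprocity: (73/743) -> +(743/73)
  reduce: (13/73)
  reciprocity: (13/73) -> +(73/13)
  reduce: (8/13)
  pull out 2: (2/13) = -1  (since 13 mod 8 = 5)
  pull out 2: (2/13) = -1  (since 13 mod 8 = 5)
  pull out 2: (2/13) = -1  (since 13 mod 8 = 5)
  (1/13) = 1
Product of signs = -1
(292/743) = -1

-1


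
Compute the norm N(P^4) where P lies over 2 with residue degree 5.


N(P^a) = p^(a*f)
= 2^(4*5)
= 2^20
= 1048576

1048576


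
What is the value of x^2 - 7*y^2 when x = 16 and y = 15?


x^2 - d*y^2
= 16^2 - 7*15^2
= 256 - 1575
= -1319

-1319


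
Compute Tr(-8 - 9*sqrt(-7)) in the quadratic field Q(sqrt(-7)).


Tr(a + b*sqrt(d)) = (a + b*sqrt(d)) + (a - b*sqrt(d)) = 2a
= 2 * (-8)
= -16

-16


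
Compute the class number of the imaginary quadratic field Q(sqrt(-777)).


K = Q(sqrt(-777)). d mod 4 = 3, so D = disc(K) = 4d = -3108
h(K) equals the number of primitive reduced positive-definite forms (a, b, c) = a*x^2 + b*x*y + c*y^2 with b^2 - 4ac = D,
where reduced means |b| <= a <= c, with b >= 0 whenever |b| = a or a = c, and primitive means gcd(a, b, c) = 1.
Reduced forces 3a^2 <= |D| = 3108, so 1 <= a <= 32; b must have the parity of D, and c = (b^2 - D)/(4a) must be an integer >= a.
Enumerate a = 1..32, b in [-a, a]:
  a=1: (1, 0, 777)  [1]
  a=2: (2, 2, 389)  [1]
  a=3: (3, 0, 259)  [1]
  a=4..5: none
  a=6: (6, 6, 131)  [1]
  a=7: (7, 0, 111)  [1]
  a=8..10: none
  a=11: (11, -4, 71), (11, 4, 71)  [2]
  a=12: none
  a=13: (13, -8, 61), (13, 8, 61)  [2]
  a=14: (14, 14, 59)  [1]
  a=15..20: none
  a=21: (21, 0, 37)  [1]
  a=22: (22, -18, 39), (22, 18, 39)  [2]
  a=23..25: none
  a=26: (26, -18, 33), (26, 18, 33)  [2]
  a=27..28: none
  a=29: (29, 16, 29)  [1]
  a=30..32: none
Total reduced forms: 1 + 1 + 1 + 1 + 1 + 2 + 2 + 1 + 1 + 2 + 2 + 1 = 16
h = 16

16


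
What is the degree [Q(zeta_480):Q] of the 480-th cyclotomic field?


The degree equals Euler's totient phi(480).
480 = 2^5 * 3 * 5
phi(480) = 128

128


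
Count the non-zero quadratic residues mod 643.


For prime p, the number of non-zero quadratic residues is (p-1)/2.
= (643-1)/2
= 321

321


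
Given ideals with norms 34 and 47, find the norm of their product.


N(IJ) = N(I) * N(J)
= 34 * 47
= 1598

1598


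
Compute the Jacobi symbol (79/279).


Compute (79/279) via quadratic reciprocity:
  reciprocity: (79/279) -> -(279/79)
  reduce: (42/79)
  pull out 2: (2/79) = +1  (since 79 mod 8 = 7)
  reciprocity: (21/79) -> +(79/21)
  reduce: (16/21)
  pull out 2: (2/21) = -1  (since 21 mod 8 = 5)
  pull out 2: (2/21) = -1  (since 21 mod 8 = 5)
  pull out 2: (2/21) = -1  (since 21 mod 8 = 5)
  pull out 2: (2/21) = -1  (since 21 mod 8 = 5)
  (1/21) = 1
Product of signs = -1

-1
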